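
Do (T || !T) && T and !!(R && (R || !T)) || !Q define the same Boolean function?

E1: (T || !T) && T
    = T   (complement / identity)
E2: !!(R && (R || !T)) || !Q
    = !!R || !Q   (absorption)
    = R || !Q   (double negation)
These differ: at Q=0, R=0, T=0, E1 = 0 but E2 = 1.

No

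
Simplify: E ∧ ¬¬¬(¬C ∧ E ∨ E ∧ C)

False

E ∧ ¬¬¬(¬C ∧ E ∨ E ∧ C)
= E ∧ ¬¬¬E   [distribution]
= E ∧ ¬E   [double negation]
= False   [complement]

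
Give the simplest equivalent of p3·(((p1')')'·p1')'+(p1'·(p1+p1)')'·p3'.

p3·(((p1')')'·p1')'+(p1'·(p1+p1)')'·p3'
= p3·(p1'·p1')'+(p1'·(p1+p1)')'·p3'
= p3·(p1'·p1')'+(p1'·p1')'·p3'
= (p1'·p1')'
= (p1')'
= p1

p1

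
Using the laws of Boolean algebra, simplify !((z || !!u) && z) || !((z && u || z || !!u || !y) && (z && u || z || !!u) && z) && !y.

!((z || !!u) && z) || !((z && u || z || !!u || !y) && (z && u || z || !!u) && z) && !y
= !((z || !!u) && z) || !((z && u || z || !!u) && z) && !y   — absorption
= !((z || !!u) && z) || !((z || !!u) && z) && !y   — absorption
= !((z || !!u) && z)   — absorption
= !((z || u) && z)   — double negation
= !z   — absorption

!z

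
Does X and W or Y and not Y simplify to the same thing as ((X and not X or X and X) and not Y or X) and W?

Yes

E1: X and W or Y and not Y
    = X and W
E2: ((X and not X or X and X) and not Y or X) and W
    = (X and not Y or X) and W
    = X and W
Both reduce to X and W, so they are equivalent.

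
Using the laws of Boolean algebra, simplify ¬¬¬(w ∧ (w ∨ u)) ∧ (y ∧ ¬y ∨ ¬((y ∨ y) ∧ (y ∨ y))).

¬w ∧ ¬y

¬¬¬(w ∧ (w ∨ u)) ∧ (y ∧ ¬y ∨ ¬((y ∨ y) ∧ (y ∨ y)))
= ¬¬¬(w ∧ (w ∨ u)) ∧ ¬((y ∨ y) ∧ (y ∨ y))
= ¬(w ∧ (w ∨ u)) ∧ ¬((y ∨ y) ∧ (y ∨ y))
= ¬(w ∧ (w ∨ u)) ∧ ¬(y ∨ y)
= ¬(w ∧ (w ∨ u)) ∧ ¬y
= ¬w ∧ ¬y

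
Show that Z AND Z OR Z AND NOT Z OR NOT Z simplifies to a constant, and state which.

Z AND Z OR Z AND NOT Z OR NOT Z
= Z OR NOT Z   (distribution)
= TRUE   (complement)

TRUE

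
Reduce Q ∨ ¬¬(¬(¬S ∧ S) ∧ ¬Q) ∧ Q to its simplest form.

Q

Q ∨ ¬¬(¬(¬S ∧ S) ∧ ¬Q) ∧ Q
= Q ∨ ¬(¬S ∧ S ∨ Q) ∧ Q   — De Morgan
= Q ∨ ¬Q ∧ Q   — complement / identity
= Q   — complement / identity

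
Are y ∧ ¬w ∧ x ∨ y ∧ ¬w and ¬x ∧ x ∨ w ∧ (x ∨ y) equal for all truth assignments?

E1: y ∧ ¬w ∧ x ∨ y ∧ ¬w
    = y ∧ ¬w   (absorption)
E2: ¬x ∧ x ∨ w ∧ (x ∨ y)
    = w ∧ (x ∨ y)   (complement / identity)
These differ: at w=1, x=1, y=1, E1 = 0 but E2 = 1.

No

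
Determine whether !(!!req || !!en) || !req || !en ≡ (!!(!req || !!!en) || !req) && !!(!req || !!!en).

E1: !(!!req || !!en) || !req || !en
    = !req && !en || !req || !en   [De Morgan]
    = !req || !en   [absorption]
E2: (!!(!req || !!!en) || !req) && !!(!req || !!!en)
    = !!(!req || !!!en)   [absorption]
    = !!(!req || !en)   [double negation]
    = !req || !en   [double negation]
Both reduce to !req || !en, so they are equivalent.

Yes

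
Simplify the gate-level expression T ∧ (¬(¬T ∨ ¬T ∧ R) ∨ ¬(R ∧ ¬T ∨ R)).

T

T ∧ (¬(¬T ∨ ¬T ∧ R) ∨ ¬(R ∧ ¬T ∨ R))
= T ∧ (¬(¬T ∨ ¬T ∧ R) ∨ ¬R)
= T ∧ (¬¬T ∨ ¬R)
= T ∧ (T ∨ ¬R)
= T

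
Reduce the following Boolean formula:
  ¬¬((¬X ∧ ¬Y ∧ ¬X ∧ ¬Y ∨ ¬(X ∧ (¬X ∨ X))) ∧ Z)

¬¬((¬X ∧ ¬Y ∧ ¬X ∧ ¬Y ∨ ¬(X ∧ (¬X ∨ X))) ∧ Z)
= ¬¬((¬X ∧ ¬Y ∧ ¬X ∧ ¬Y ∨ ¬X) ∧ Z)   — complement / identity
= (¬X ∧ ¬Y ∧ ¬X ∧ ¬Y ∨ ¬X) ∧ Z   — double negation
= (¬X ∧ ¬Y ∨ ¬X) ∧ Z   — idempotence
= ¬X ∧ Z   — absorption

¬X ∧ Z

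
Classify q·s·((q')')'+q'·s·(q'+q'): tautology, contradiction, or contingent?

q·s·((q')')'+q'·s·(q'+q')
= q·s·q'+q'·s·(q'+q')   — double negation
= q·s·q'+q'·s·q'   — idempotence
= s·q'   — distribution
This depends on q, s, so it is not a constant.

contingent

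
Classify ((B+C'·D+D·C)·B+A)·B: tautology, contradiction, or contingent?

((B+C'·D+D·C)·B+A)·B
= ((B+D)·B+A)·B   — distribution
= (B+A)·B   — absorption
= B   — absorption
This depends on B, so it is not a constant.

contingent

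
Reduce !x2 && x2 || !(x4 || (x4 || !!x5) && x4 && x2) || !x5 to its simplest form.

!x2 && x2 || !(x4 || (x4 || !!x5) && x4 && x2) || !x5
= !(x4 || (x4 || !!x5) && x4 && x2) || !x5   — complement / identity
= !(x4 || (x4 || x5) && x4 && x2) || !x5   — double negation
= !(x4 || x4 && x2) || !x5   — absorption
= !x4 || !x5   — absorption

!x4 || !x5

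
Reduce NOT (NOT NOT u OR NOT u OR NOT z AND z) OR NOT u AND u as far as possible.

NOT (NOT NOT u OR NOT u OR NOT z AND z) OR NOT u AND u
= NOT (NOT NOT u OR NOT u OR NOT z AND z)   [complement / identity]
= NOT (NOT NOT u OR NOT u)   [complement / identity]
= NOT u AND u   [De Morgan]
= FALSE   [complement]

FALSE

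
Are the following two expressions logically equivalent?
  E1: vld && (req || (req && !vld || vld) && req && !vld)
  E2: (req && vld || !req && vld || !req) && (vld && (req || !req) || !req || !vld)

No

E1: vld && (req || (req && !vld || vld) && req && !vld)
    = vld && (req || req && !vld)   (absorption)
    = vld && req   (absorption)
E2: (req && vld || !req && vld || !req) && (vld && (req || !req) || !req || !vld)
    = (vld && (req || !req) || !req) && (vld && (req || !req) || !req || !vld)   (distribution)
    = vld && (req || !req) || !req   (absorption)
    = vld || !req   (complement / identity)
These differ: at req=0, vld=0, E1 = 0 but E2 = 1.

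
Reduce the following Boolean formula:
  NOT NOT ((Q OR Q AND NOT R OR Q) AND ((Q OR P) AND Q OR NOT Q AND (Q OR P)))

Q

NOT NOT ((Q OR Q AND NOT R OR Q) AND ((Q OR P) AND Q OR NOT Q AND (Q OR P)))
= NOT NOT ((Q OR Q AND NOT R OR Q) AND (Q OR P))
= NOT NOT (Q OR (Q AND NOT R OR Q) AND P)
= NOT NOT (Q OR Q AND P)
= NOT NOT Q
= Q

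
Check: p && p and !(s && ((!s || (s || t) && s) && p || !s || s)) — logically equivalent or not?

No

E1: p && p
    = p   (idempotence)
E2: !(s && ((!s || (s || t) && s) && p || !s || s))
    = !(s && ((!s || s) && p || !s || s))   (absorption)
    = !(s && (!s || s))   (absorption)
    = !s   (complement / identity)
These differ: at p=0, s=0, t=0, E1 = 0 but E2 = 1.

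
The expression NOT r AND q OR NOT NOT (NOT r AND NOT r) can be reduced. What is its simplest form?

NOT r AND q OR NOT NOT (NOT r AND NOT r)
= NOT r AND q OR NOT (r OR r)   — De Morgan
= NOT r AND q OR NOT r   — idempotence
= NOT r   — absorption

NOT r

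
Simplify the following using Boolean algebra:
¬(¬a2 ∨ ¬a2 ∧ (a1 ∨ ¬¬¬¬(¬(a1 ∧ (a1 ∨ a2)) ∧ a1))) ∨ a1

a2 ∨ a1

¬(¬a2 ∨ ¬a2 ∧ (a1 ∨ ¬¬¬¬(¬(a1 ∧ (a1 ∨ a2)) ∧ a1))) ∨ a1
= ¬(¬a2 ∨ ¬a2 ∧ (a1 ∨ ¬¬(¬(a1 ∧ (a1 ∨ a2)) ∧ a1))) ∨ a1
= ¬(¬a2 ∨ ¬a2 ∧ (a1 ∨ ¬(a1 ∧ (a1 ∨ a2)) ∧ a1)) ∨ a1
= ¬(¬a2 ∨ ¬a2 ∧ (a1 ∨ ¬a1 ∧ a1)) ∨ a1
= ¬(¬a2 ∨ ¬a2 ∧ a1) ∨ a1
= ¬¬a2 ∨ a1
= a2 ∨ a1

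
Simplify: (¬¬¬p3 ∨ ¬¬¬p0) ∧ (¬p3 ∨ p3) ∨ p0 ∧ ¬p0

¬p3 ∨ ¬p0

(¬¬¬p3 ∨ ¬¬¬p0) ∧ (¬p3 ∨ p3) ∨ p0 ∧ ¬p0
= ¬¬¬p3 ∨ ¬¬¬p0 ∨ p0 ∧ ¬p0   (complement / identity)
= ¬¬¬p3 ∨ ¬¬¬p0   (complement / identity)
= ¬¬¬p3 ∨ ¬p0   (double negation)
= ¬p3 ∨ ¬p0   (double negation)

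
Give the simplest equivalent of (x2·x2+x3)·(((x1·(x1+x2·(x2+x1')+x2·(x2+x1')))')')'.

(x2+x3)·x1'

(x2·x2+x3)·(((x1·(x1+x2·(x2+x1')+x2·(x2+x1')))')')'
= (x2·x2+x3)·(((x1·(x1+x2·(x2+x1')))')')'   (idempotence)
= (x2+x3)·(((x1·(x1+x2·(x2+x1')))')')'   (idempotence)
= (x2+x3)·(((x1·(x1+x2))')')'   (absorption)
= (x2+x3)·((x1')')'   (absorption)
= (x2+x3)·x1'   (double negation)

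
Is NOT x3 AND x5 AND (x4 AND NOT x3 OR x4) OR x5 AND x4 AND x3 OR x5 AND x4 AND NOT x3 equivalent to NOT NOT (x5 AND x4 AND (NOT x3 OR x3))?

E1: NOT x3 AND x5 AND (x4 AND NOT x3 OR x4) OR x5 AND x4 AND x3 OR x5 AND x4 AND NOT x3
    = NOT x3 AND x5 AND x4 OR x5 AND x4 AND x3 OR x5 AND x4 AND NOT x3   (absorption)
    = x5 AND x4 OR x5 AND x4 AND NOT x3   (distribution)
    = x5 AND x4   (absorption)
E2: NOT NOT (x5 AND x4 AND (NOT x3 OR x3))
    = x5 AND x4 AND (NOT x3 OR x3)   (double negation)
    = x5 AND x4   (complement / identity)
Both reduce to x5 AND x4, so they are equivalent.

Yes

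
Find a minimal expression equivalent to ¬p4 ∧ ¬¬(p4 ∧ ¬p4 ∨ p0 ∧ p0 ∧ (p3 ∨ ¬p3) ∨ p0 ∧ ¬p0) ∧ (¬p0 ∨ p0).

¬p4 ∧ p0

¬p4 ∧ ¬¬(p4 ∧ ¬p4 ∨ p0 ∧ p0 ∧ (p3 ∨ ¬p3) ∨ p0 ∧ ¬p0) ∧ (¬p0 ∨ p0)
= ¬p4 ∧ ¬¬(p4 ∧ ¬p4 ∨ p0 ∧ p0 ∧ (p3 ∨ ¬p3) ∨ p0 ∧ ¬p0)   [complement / identity]
= ¬p4 ∧ (p4 ∧ ¬p4 ∨ p0 ∧ p0 ∧ (p3 ∨ ¬p3) ∨ p0 ∧ ¬p0)   [double negation]
= ¬p4 ∧ (p4 ∧ ¬p4 ∨ p0 ∧ p0 ∨ p0 ∧ ¬p0)   [complement / identity]
= ¬p4 ∧ (p0 ∧ p0 ∨ p0 ∧ ¬p0)   [complement / identity]
= ¬p4 ∧ p0   [distribution]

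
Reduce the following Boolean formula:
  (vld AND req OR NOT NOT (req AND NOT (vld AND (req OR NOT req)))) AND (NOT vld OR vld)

req

(vld AND req OR NOT NOT (req AND NOT (vld AND (req OR NOT req)))) AND (NOT vld OR vld)
= (vld AND req OR NOT NOT (req AND NOT vld)) AND (NOT vld OR vld)   — complement / identity
= (vld AND req OR req AND NOT vld) AND (NOT vld OR vld)   — double negation
= req AND (NOT vld OR vld)   — distribution
= req   — complement / identity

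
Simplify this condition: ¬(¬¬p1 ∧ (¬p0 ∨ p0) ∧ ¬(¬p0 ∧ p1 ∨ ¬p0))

¬p1 ∨ ¬p0

¬(¬¬p1 ∧ (¬p0 ∨ p0) ∧ ¬(¬p0 ∧ p1 ∨ ¬p0))
= ¬(¬¬p1 ∧ (¬p0 ∨ p0) ∧ ¬¬p0)   (absorption)
= ¬(¬¬p1 ∧ ¬¬p0)   (complement / identity)
= ¬p1 ∨ ¬p0   (De Morgan)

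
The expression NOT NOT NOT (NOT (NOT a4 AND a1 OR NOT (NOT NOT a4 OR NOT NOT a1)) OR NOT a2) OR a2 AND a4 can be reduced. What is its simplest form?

NOT NOT NOT (NOT (NOT a4 AND a1 OR NOT (NOT NOT a4 OR NOT NOT a1)) OR NOT a2) OR a2 AND a4
= NOT NOT NOT (NOT (NOT a4 AND a1 OR NOT a4 AND NOT a1) OR NOT a2) OR a2 AND a4   [De Morgan]
= NOT NOT ((NOT a4 AND a1 OR NOT a4 AND NOT a1) AND a2) OR a2 AND a4   [De Morgan]
= (NOT a4 AND a1 OR NOT a4 AND NOT a1) AND a2 OR a2 AND a4   [double negation]
= NOT a4 AND a2 OR a2 AND a4   [distribution]
= a2   [distribution]

a2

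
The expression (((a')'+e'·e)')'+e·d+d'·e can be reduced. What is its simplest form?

a+e

(((a')'+e'·e)')'+e·d+d'·e
= (((a')')')'+e·d+d'·e   [complement / identity]
= (a')'+e·d+d'·e   [double negation]
= (a')'+e   [distribution]
= a+e   [double negation]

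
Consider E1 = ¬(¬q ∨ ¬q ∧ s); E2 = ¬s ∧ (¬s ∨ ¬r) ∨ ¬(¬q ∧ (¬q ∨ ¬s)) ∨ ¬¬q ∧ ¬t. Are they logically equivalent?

No

E1: ¬(¬q ∨ ¬q ∧ s)
    = ¬¬q   — absorption
    = q   — double negation
E2: ¬s ∧ (¬s ∨ ¬r) ∨ ¬(¬q ∧ (¬q ∨ ¬s)) ∨ ¬¬q ∧ ¬t
    = ¬s ∧ (¬s ∨ ¬r) ∨ ¬¬q ∨ ¬¬q ∧ ¬t   — absorption
    = ¬s ∧ (¬s ∨ ¬r) ∨ ¬¬q   — absorption
    = ¬s ∧ (¬s ∨ ¬r) ∨ q   — double negation
    = ¬s ∨ q   — absorption
These differ: at q=0, r=0, s=0, t=0, E1 = 0 but E2 = 1.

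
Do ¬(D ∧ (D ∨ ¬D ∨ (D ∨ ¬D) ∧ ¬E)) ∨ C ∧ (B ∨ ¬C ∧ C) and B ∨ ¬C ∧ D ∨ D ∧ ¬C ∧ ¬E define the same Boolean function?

E1: ¬(D ∧ (D ∨ ¬D ∨ (D ∨ ¬D) ∧ ¬E)) ∨ C ∧ (B ∨ ¬C ∧ C)
    = ¬(D ∧ (D ∨ ¬D)) ∨ C ∧ (B ∨ ¬C ∧ C)   (absorption)
    = ¬(D ∧ (D ∨ ¬D)) ∨ C ∧ B   (complement / identity)
    = ¬D ∨ C ∧ B   (complement / identity)
E2: B ∨ ¬C ∧ D ∨ D ∧ ¬C ∧ ¬E
    = B ∨ D ∧ (¬C ∨ ¬C ∧ ¬E)   (distribution)
    = B ∨ D ∧ ¬C   (absorption)
These differ: at B=0, C=0, D=0, E=1, E1 = 1 but E2 = 0.

No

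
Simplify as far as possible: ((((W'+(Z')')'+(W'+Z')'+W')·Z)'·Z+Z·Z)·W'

Z·W'

((((W'+(Z')')'+(W'+Z')'+W')·Z)'·Z+Z·Z)·W'
= (((W·Z'+(W'+Z')'+W')·Z)'·Z+Z·Z)·W'
= (((W·Z'+W·Z+W')·Z)'·Z+Z·Z)·W'
= (((W+W')·Z)'·Z+Z·Z)·W'
= (Z'·Z+Z·Z)·W'
= Z·W'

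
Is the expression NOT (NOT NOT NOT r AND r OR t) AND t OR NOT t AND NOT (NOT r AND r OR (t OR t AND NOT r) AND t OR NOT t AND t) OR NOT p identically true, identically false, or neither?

neither

NOT (NOT NOT NOT r AND r OR t) AND t OR NOT t AND NOT (NOT r AND r OR (t OR t AND NOT r) AND t OR NOT t AND t) OR NOT p
= NOT (NOT NOT NOT r AND r OR t) AND t OR NOT t AND NOT (NOT r AND r OR t AND t OR NOT t AND t) OR NOT p
= NOT (NOT r AND r OR t) AND t OR NOT t AND NOT (NOT r AND r OR t AND t OR NOT t AND t) OR NOT p
= NOT (NOT r AND r OR t) AND t OR NOT t AND NOT (NOT r AND r OR t) OR NOT p
= NOT (NOT r AND r OR t) OR NOT p
= NOT t OR NOT p
This depends on p, t, so it is not a constant.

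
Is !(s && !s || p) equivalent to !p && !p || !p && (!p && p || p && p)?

E1: !(s && !s || p)
    = !p
E2: !p && !p || !p && (!p && p || p && p)
    = !p && !p || !p && p
    = !p
Both reduce to !p, so they are equivalent.

Yes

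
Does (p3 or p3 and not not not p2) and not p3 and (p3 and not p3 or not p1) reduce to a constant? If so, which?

yes, False

(p3 or p3 and not not not p2) and not p3 and (p3 and not p3 or not p1)
= (p3 or p3 and not p2) and not p3 and (p3 and not p3 or not p1)   (double negation)
= p3 and not p3 and (p3 and not p3 or not p1)   (absorption)
= p3 and not p3   (absorption)
= False   (complement)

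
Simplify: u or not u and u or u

u

u or not u and u or u
= u or u
= u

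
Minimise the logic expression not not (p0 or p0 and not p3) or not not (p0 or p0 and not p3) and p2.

not not (p0 or p0 and not p3) or not not (p0 or p0 and not p3) and p2
= not not (p0 or p0 and not p3)   [absorption]
= p0 or p0 and not p3   [double negation]
= p0   [absorption]

p0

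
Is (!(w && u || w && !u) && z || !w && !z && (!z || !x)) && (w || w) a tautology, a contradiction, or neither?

contradiction

(!(w && u || w && !u) && z || !w && !z && (!z || !x)) && (w || w)
= (!(w && u || w && !u) && z || !w && !z) && (w || w)   [absorption]
= (!w && z || !w && !z) && (w || w)   [distribution]
= !w && (w || w)   [distribution]
= !w && w   [idempotence]
= false   [complement]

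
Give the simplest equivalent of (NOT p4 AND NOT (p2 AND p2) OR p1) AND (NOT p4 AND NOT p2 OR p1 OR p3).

(NOT p4 AND NOT (p2 AND p2) OR p1) AND (NOT p4 AND NOT p2 OR p1 OR p3)
= (NOT p4 AND NOT p2 OR p1) AND (NOT p4 AND NOT p2 OR p1 OR p3)
= NOT p4 AND NOT p2 OR p1

NOT p4 AND NOT p2 OR p1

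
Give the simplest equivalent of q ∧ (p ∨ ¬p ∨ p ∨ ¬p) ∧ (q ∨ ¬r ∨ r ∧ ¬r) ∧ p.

q ∧ p

q ∧ (p ∨ ¬p ∨ p ∨ ¬p) ∧ (q ∨ ¬r ∨ r ∧ ¬r) ∧ p
= q ∧ (p ∨ ¬p) ∧ (q ∨ ¬r ∨ r ∧ ¬r) ∧ p
= q ∧ (q ∨ ¬r ∨ r ∧ ¬r) ∧ p
= q ∧ (q ∨ ¬r) ∧ p
= q ∧ p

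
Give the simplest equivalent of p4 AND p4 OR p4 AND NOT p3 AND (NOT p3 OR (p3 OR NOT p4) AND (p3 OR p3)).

p4 AND p4 OR p4 AND NOT p3 AND (NOT p3 OR (p3 OR NOT p4) AND (p3 OR p3))
= p4 AND p4 OR p4 AND NOT p3 AND (NOT p3 OR (p3 OR NOT p4) AND p3)   — idempotence
= (p4 OR NOT p3 AND (NOT p3 OR (p3 OR NOT p4) AND p3)) AND p4   — distribution
= (p4 OR NOT p3 AND (NOT p3 OR p3)) AND p4   — absorption
= (p4 OR NOT p3) AND p4   — complement / identity
= p4   — absorption

p4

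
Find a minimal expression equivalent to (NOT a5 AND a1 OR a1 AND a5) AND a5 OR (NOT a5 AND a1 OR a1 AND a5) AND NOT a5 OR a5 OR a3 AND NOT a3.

(NOT a5 AND a1 OR a1 AND a5) AND a5 OR (NOT a5 AND a1 OR a1 AND a5) AND NOT a5 OR a5 OR a3 AND NOT a3
= (NOT a5 AND a1 OR a1 AND a5) AND (a5 OR NOT a5) OR a5 OR a3 AND NOT a3
= a1 AND (a5 OR NOT a5) OR a5 OR a3 AND NOT a3
= a1 OR a5 OR a3 AND NOT a3
= a1 OR a5

a1 OR a5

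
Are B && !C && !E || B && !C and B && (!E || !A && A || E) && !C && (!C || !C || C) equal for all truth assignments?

Yes

E1: B && !C && !E || B && !C
    = B && !C   — absorption
E2: B && (!E || !A && A || E) && !C && (!C || !C || C)
    = B && (!E || !A && A || E) && !C && (!C || C)   — idempotence
    = B && (!E || E) && !C && (!C || C)   — complement / identity
    = B && !C && (!C || C)   — complement / identity
    = B && !C   — complement / identity
Both reduce to B && !C, so they are equivalent.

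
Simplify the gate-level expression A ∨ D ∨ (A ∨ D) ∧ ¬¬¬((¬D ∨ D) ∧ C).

A ∨ D

A ∨ D ∨ (A ∨ D) ∧ ¬¬¬((¬D ∨ D) ∧ C)
= A ∨ D ∨ (A ∨ D) ∧ ¬¬¬C   — complement / identity
= A ∨ D ∨ (A ∨ D) ∧ ¬C   — double negation
= A ∨ D   — absorption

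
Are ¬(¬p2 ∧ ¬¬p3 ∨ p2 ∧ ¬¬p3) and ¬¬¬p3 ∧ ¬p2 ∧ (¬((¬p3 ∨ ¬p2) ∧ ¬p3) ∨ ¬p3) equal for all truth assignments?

No

E1: ¬(¬p2 ∧ ¬¬p3 ∨ p2 ∧ ¬¬p3)
    = ¬¬¬p3   [distribution]
    = ¬p3   [double negation]
E2: ¬¬¬p3 ∧ ¬p2 ∧ (¬((¬p3 ∨ ¬p2) ∧ ¬p3) ∨ ¬p3)
    = ¬¬¬p3 ∧ ¬p2 ∧ (¬¬p3 ∨ ¬p3)   [absorption]
    = ¬p3 ∧ ¬p2 ∧ (¬¬p3 ∨ ¬p3)   [double negation]
    = ¬p3 ∧ ¬p2 ∧ (p3 ∨ ¬p3)   [double negation]
    = ¬p3 ∧ ¬p2   [complement / identity]
These differ: at p2=1, p3=0, E1 = 1 but E2 = 0.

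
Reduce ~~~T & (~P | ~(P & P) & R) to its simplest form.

~T & ~P

~~~T & (~P | ~(P & P) & R)
= ~~~T & (~P | ~P & R)   (idempotence)
= ~T & (~P | ~P & R)   (double negation)
= ~T & ~P   (absorption)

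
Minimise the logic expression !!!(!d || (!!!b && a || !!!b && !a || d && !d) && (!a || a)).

!!!(!d || (!!!b && a || !!!b && !a || d && !d) && (!a || a))
= !!!(!d || (!!!b && a || !!!b && !a) && (!a || a))
= !!!(!d || !!!b && (!a || a))
= !!!(!d || !!!b)
= !(!d || !!!b)
= !(!d || !b)
= d && b

d && b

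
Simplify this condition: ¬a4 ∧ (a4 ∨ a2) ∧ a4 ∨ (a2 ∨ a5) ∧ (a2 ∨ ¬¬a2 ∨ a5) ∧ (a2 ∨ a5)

a2 ∨ a5

¬a4 ∧ (a4 ∨ a2) ∧ a4 ∨ (a2 ∨ a5) ∧ (a2 ∨ ¬¬a2 ∨ a5) ∧ (a2 ∨ a5)
= ¬a4 ∧ a4 ∨ (a2 ∨ a5) ∧ (a2 ∨ ¬¬a2 ∨ a5) ∧ (a2 ∨ a5)   [absorption]
= ¬a4 ∧ a4 ∨ (a2 ∨ a5) ∧ (a2 ∨ a2 ∨ a5) ∧ (a2 ∨ a5)   [double negation]
= ¬a4 ∧ a4 ∨ (a2 ∨ a5) ∧ (a2 ∨ a5) ∧ (a2 ∨ a5)   [idempotence]
= (a2 ∨ a5) ∧ (a2 ∨ a5) ∧ (a2 ∨ a5)   [complement / identity]
= (a2 ∨ a5) ∧ (a2 ∨ a5)   [idempotence]
= a2 ∨ a5   [idempotence]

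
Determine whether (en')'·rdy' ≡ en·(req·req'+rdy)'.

Yes

E1: (en')'·rdy'
    = en·rdy'   (double negation)
E2: en·(req·req'+rdy)'
    = en·rdy'   (complement / identity)
Both reduce to en·rdy', so they are equivalent.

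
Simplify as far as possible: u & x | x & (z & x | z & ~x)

x & (u | z)

u & x | x & (z & x | z & ~x)
= x & (u | z & x | z & ~x)
= x & (u | z)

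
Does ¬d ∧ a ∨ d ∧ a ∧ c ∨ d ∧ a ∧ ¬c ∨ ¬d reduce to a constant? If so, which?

no

¬d ∧ a ∨ d ∧ a ∧ c ∨ d ∧ a ∧ ¬c ∨ ¬d
= ¬d ∧ a ∨ d ∧ a ∨ ¬d
= a ∨ ¬d
This depends on a, d, so it is not a constant.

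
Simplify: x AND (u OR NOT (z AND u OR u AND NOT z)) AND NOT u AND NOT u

x AND (u OR NOT (z AND u OR u AND NOT z)) AND NOT u AND NOT u
= x AND (u OR NOT u) AND NOT u AND NOT u
= x AND NOT u AND NOT u
= x AND NOT u

x AND NOT u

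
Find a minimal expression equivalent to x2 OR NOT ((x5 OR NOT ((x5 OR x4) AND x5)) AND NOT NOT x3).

x2 OR NOT ((x5 OR NOT ((x5 OR x4) AND x5)) AND NOT NOT x3)
= x2 OR NOT ((x5 OR NOT ((x5 OR x4) AND x5)) AND x3)   — double negation
= x2 OR NOT ((x5 OR NOT x5) AND x3)   — absorption
= x2 OR NOT x3   — complement / identity

x2 OR NOT x3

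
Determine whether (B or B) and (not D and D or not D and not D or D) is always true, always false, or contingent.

contingent

(B or B) and (not D and D or not D and not D or D)
= (B or B) and (not D or D)
= B and (not D or D)
= B
This depends on B, so it is not a constant.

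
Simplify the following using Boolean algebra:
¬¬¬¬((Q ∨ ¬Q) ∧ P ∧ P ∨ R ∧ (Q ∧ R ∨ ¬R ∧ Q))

P ∨ R ∧ Q

¬¬¬¬((Q ∨ ¬Q) ∧ P ∧ P ∨ R ∧ (Q ∧ R ∨ ¬R ∧ Q))
= ¬¬¬¬(P ∧ P ∨ R ∧ (Q ∧ R ∨ ¬R ∧ Q))   — complement / identity
= ¬¬¬¬(P ∧ P ∨ R ∧ Q)   — distribution
= ¬¬¬¬(P ∨ R ∧ Q)   — idempotence
= ¬¬(P ∨ R ∧ Q)   — double negation
= P ∨ R ∧ Q   — double negation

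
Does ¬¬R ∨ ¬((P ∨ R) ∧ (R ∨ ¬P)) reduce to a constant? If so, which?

¬¬R ∨ ¬((P ∨ R) ∧ (R ∨ ¬P))
= ¬¬R ∨ ¬(P ∧ ¬P ∨ R)
= ¬¬R ∨ ¬R
= R ∨ ¬R
= True

yes, True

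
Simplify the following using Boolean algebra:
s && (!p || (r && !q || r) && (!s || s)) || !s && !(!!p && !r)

s && (!p || (r && !q || r) && (!s || s)) || !s && !(!!p && !r)
= s && (!p || r && !q || r) || !s && !(!!p && !r)
= s && (!p || r) || !s && !(!!p && !r)
= s && (!p || r) || !s && (!p || r)
= !p || r

!p || r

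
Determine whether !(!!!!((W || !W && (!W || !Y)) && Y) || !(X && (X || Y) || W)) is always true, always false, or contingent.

contingent

!(!!!!((W || !W && (!W || !Y)) && Y) || !(X && (X || Y) || W))
= !(!!!!((W || !W) && Y) || !(X && (X || Y) || W))
= !(!!!!((W || !W) && Y) || !(X || W))
= !!!((W || !W) && Y) && (X || W)
= !!!Y && (X || W)
= !Y && (X || W)
This depends on W, X, Y, so it is not a constant.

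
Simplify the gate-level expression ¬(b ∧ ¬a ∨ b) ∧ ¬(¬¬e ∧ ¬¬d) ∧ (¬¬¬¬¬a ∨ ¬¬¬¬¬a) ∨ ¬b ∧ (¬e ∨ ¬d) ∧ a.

¬(b ∧ ¬a ∨ b) ∧ ¬(¬¬e ∧ ¬¬d) ∧ (¬¬¬¬¬a ∨ ¬¬¬¬¬a) ∨ ¬b ∧ (¬e ∨ ¬d) ∧ a
= ¬(b ∧ ¬a ∨ b) ∧ (¬e ∨ ¬d) ∧ (¬¬¬¬¬a ∨ ¬¬¬¬¬a) ∨ ¬b ∧ (¬e ∨ ¬d) ∧ a   (De Morgan)
= ¬(b ∧ ¬a ∨ b) ∧ (¬e ∨ ¬d) ∧ ¬¬¬¬¬a ∨ ¬b ∧ (¬e ∨ ¬d) ∧ a   (idempotence)
= ¬b ∧ (¬e ∨ ¬d) ∧ ¬¬¬¬¬a ∨ ¬b ∧ (¬e ∨ ¬d) ∧ a   (absorption)
= ¬b ∧ (¬e ∨ ¬d) ∧ ¬¬¬a ∨ ¬b ∧ (¬e ∨ ¬d) ∧ a   (double negation)
= ¬b ∧ (¬e ∨ ¬d) ∧ ¬a ∨ ¬b ∧ (¬e ∨ ¬d) ∧ a   (double negation)
= ¬b ∧ (¬e ∨ ¬d)   (distribution)

¬b ∧ (¬e ∨ ¬d)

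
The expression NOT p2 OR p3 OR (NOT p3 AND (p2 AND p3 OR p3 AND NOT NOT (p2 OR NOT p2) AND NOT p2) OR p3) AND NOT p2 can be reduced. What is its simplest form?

NOT p2 OR p3 OR (NOT p3 AND (p2 AND p3 OR p3 AND NOT NOT (p2 OR NOT p2) AND NOT p2) OR p3) AND NOT p2
= NOT p2 OR p3 OR (NOT p3 AND (p2 AND p3 OR p3 AND (p2 OR NOT p2) AND NOT p2) OR p3) AND NOT p2
= NOT p2 OR p3 OR (NOT p3 AND (p2 AND p3 OR p3 AND NOT p2) OR p3) AND NOT p2
= NOT p2 OR p3 OR (NOT p3 AND p3 OR p3) AND NOT p2
= NOT p2 OR p3 OR p3 AND NOT p2
= NOT p2 OR p3

NOT p2 OR p3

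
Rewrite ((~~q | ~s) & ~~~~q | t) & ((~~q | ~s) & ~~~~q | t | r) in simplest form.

((~~q | ~s) & ~~~~q | t) & ((~~q | ~s) & ~~~~q | t | r)
= (~~q | ~s) & ~~~~q | t   [absorption]
= (~~q | ~s) & ~~q | t   [double negation]
= ~~q | t   [absorption]
= q | t   [double negation]

q | t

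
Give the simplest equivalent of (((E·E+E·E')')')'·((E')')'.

E'

(((E·E+E·E')')')'·((E')')'
= ((E')')'·((E')')'   — distribution
= ((E')')'   — idempotence
= E'   — double negation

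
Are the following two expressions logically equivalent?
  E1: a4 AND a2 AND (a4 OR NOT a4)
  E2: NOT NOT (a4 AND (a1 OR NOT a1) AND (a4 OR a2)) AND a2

E1: a4 AND a2 AND (a4 OR NOT a4)
    = a4 AND a2
E2: NOT NOT (a4 AND (a1 OR NOT a1) AND (a4 OR a2)) AND a2
    = a4 AND (a1 OR NOT a1) AND (a4 OR a2) AND a2
    = a4 AND (a4 OR a2) AND a2
    = a4 AND a2
Both reduce to a4 AND a2, so they are equivalent.

Yes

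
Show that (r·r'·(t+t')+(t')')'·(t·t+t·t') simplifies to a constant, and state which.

(r·r'·(t+t')+(t')')'·(t·t+t·t')
= (r·r'+(t')')'·(t·t+t·t')   — complement / identity
= ((t')')'·(t·t+t·t')   — complement / identity
= ((t')')'·t   — distribution
= t'·t   — double negation
= 0   — complement

0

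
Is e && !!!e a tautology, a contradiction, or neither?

contradiction

e && !!!e
= e && !e   — double negation
= false   — complement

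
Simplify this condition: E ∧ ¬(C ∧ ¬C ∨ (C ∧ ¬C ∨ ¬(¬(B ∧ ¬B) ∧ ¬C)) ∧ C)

E ∧ ¬C

E ∧ ¬(C ∧ ¬C ∨ (C ∧ ¬C ∨ ¬(¬(B ∧ ¬B) ∧ ¬C)) ∧ C)
= E ∧ ¬(C ∧ ¬C ∨ ¬(¬(B ∧ ¬B) ∧ ¬C) ∧ C)   [complement / identity]
= E ∧ ¬(C ∧ ¬C ∨ (B ∧ ¬B ∨ C) ∧ C)   [De Morgan]
= E ∧ ¬(C ∧ ¬C ∨ C ∧ C)   [complement / identity]
= E ∧ ¬C   [distribution]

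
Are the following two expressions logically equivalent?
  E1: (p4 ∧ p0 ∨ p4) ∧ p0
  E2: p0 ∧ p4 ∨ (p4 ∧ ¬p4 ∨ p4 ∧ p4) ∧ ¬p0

E1: (p4 ∧ p0 ∨ p4) ∧ p0
    = p4 ∧ p0
E2: p0 ∧ p4 ∨ (p4 ∧ ¬p4 ∨ p4 ∧ p4) ∧ ¬p0
    = p0 ∧ p4 ∨ p4 ∧ ¬p0
    = p4
These differ: at p0=0, p4=1, E1 = 0 but E2 = 1.

No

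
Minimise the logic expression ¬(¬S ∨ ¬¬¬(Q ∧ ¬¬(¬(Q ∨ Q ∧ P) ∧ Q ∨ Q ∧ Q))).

¬(¬S ∨ ¬¬¬(Q ∧ ¬¬(¬(Q ∨ Q ∧ P) ∧ Q ∨ Q ∧ Q)))
= ¬(¬S ∨ ¬(Q ∧ ¬¬(¬(Q ∨ Q ∧ P) ∧ Q ∨ Q ∧ Q)))   (double negation)
= ¬(¬S ∨ ¬(Q ∧ ¬¬(¬Q ∧ Q ∨ Q ∧ Q)))   (absorption)
= ¬(¬S ∨ ¬(Q ∧ ¬¬Q))   (distribution)
= ¬(¬S ∨ ¬(Q ∧ Q))   (double negation)
= S ∧ Q ∧ Q   (De Morgan)
= S ∧ Q   (idempotence)

S ∧ Q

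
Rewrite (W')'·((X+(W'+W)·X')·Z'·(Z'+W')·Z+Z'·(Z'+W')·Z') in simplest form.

(W')'·((X+(W'+W)·X')·Z'·(Z'+W')·Z+Z'·(Z'+W')·Z')
= (W')'·((X+X')·Z'·(Z'+W')·Z+Z'·(Z'+W')·Z')   [complement / identity]
= (W')'·(Z'·(Z'+W')·Z+Z'·(Z'+W')·Z')   [complement / identity]
= (W')'·Z'·(Z'+W')   [distribution]
= (W')'·Z'   [absorption]
= W·Z'   [double negation]

W·Z'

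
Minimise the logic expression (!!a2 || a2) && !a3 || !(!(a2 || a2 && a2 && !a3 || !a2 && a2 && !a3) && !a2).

(!!a2 || a2) && !a3 || !(!(a2 || a2 && a2 && !a3 || !a2 && a2 && !a3) && !a2)
= (!!a2 || a2) && !a3 || !(!(a2 || a2 && !a3) && !a2)   (distribution)
= (!!a2 || a2) && !a3 || a2 || a2 && !a3 || a2   (De Morgan)
= (a2 || a2) && !a3 || a2 || a2 && !a3 || a2   (double negation)
= (a2 || a2) && !a3 || a2 || a2   (absorption)
= a2 || a2   (absorption)
= a2   (idempotence)

a2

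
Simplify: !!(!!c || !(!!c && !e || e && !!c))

!!(!!c || !(!!c && !e || e && !!c))
= !!(c || !(!!c && !e || e && !!c))   (double negation)
= !!(c || !!!c)   (distribution)
= c || !!!c   (double negation)
= c || !c   (double negation)
= true   (complement)

true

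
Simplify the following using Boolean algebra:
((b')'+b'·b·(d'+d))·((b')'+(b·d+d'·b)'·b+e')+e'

((b')'+b'·b·(d'+d))·((b')'+(b·d+d'·b)'·b+e')+e'
= ((b')'+b'·b)·((b')'+(b·d+d'·b)'·b+e')+e'   [complement / identity]
= ((b')'+b'·b)·((b')'+b'·b+e')+e'   [distribution]
= (b')'+b'·b+e'   [absorption]
= (b')'+e'   [complement / identity]
= b+e'   [double negation]

b+e'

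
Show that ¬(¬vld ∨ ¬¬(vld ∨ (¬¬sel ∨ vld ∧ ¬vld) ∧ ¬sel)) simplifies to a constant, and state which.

¬(¬vld ∨ ¬¬(vld ∨ (¬¬sel ∨ vld ∧ ¬vld) ∧ ¬sel))
= ¬(¬vld ∨ ¬¬(vld ∨ ¬¬sel ∧ ¬sel))   — complement / identity
= ¬(¬vld ∨ ¬¬(vld ∨ sel ∧ ¬sel))   — double negation
= vld ∧ ¬(vld ∨ sel ∧ ¬sel)   — De Morgan
= vld ∧ ¬vld   — complement / identity
= False   — complement

False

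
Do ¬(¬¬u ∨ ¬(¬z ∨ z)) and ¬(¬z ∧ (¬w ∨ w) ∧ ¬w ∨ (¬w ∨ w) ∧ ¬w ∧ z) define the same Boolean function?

E1: ¬(¬¬u ∨ ¬(¬z ∨ z))
    = ¬u ∧ (¬z ∨ z)
    = ¬u
E2: ¬(¬z ∧ (¬w ∨ w) ∧ ¬w ∨ (¬w ∨ w) ∧ ¬w ∧ z)
    = ¬((¬w ∨ w) ∧ ¬w)
    = ¬¬w
    = w
These differ: at u=0, w=0, z=0, E1 = 1 but E2 = 0.

No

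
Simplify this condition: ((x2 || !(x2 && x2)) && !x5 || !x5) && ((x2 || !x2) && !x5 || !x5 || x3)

((x2 || !(x2 && x2)) && !x5 || !x5) && ((x2 || !x2) && !x5 || !x5 || x3)
= ((x2 || !x2) && !x5 || !x5) && ((x2 || !x2) && !x5 || !x5 || x3)   [idempotence]
= (x2 || !x2) && !x5 || !x5   [absorption]
= !x5 || !x5   [complement / identity]
= !x5   [idempotence]

!x5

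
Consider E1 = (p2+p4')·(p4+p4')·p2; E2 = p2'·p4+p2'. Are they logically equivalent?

E1: (p2+p4')·(p4+p4')·p2
    = (p2+p4')·p2   [complement / identity]
    = p2   [absorption]
E2: p2'·p4+p2'
    = p2'   [absorption]
These differ: at p2=0, p4=0, E1 = 0 but E2 = 1.

No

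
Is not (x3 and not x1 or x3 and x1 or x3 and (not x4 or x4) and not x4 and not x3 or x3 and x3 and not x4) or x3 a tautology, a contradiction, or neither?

not (x3 and not x1 or x3 and x1 or x3 and (not x4 or x4) and not x4 and not x3 or x3 and x3 and not x4) or x3
= not (x3 and not x1 or x3 and x1 or x3 and not x4 and not x3 or x3 and x3 and not x4) or x3   — complement / identity
= not (x3 or x3 and not x4 and not x3 or x3 and x3 and not x4) or x3   — distribution
= not (x3 or x3 and not x4) or x3   — distribution
= not x3 or x3   — absorption
= True   — complement

tautology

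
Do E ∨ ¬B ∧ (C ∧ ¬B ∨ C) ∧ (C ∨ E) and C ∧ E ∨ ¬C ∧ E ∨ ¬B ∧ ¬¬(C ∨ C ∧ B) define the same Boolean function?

E1: E ∨ ¬B ∧ (C ∧ ¬B ∨ C) ∧ (C ∨ E)
    = E ∨ ¬B ∧ C ∧ (C ∨ E)   [absorption]
    = E ∨ ¬B ∧ C   [absorption]
E2: C ∧ E ∨ ¬C ∧ E ∨ ¬B ∧ ¬¬(C ∨ C ∧ B)
    = C ∧ E ∨ ¬C ∧ E ∨ ¬B ∧ (C ∨ C ∧ B)   [double negation]
    = C ∧ E ∨ ¬C ∧ E ∨ ¬B ∧ C   [absorption]
    = (C ∨ ¬C) ∧ E ∨ ¬B ∧ C   [distribution]
    = E ∨ ¬B ∧ C   [complement / identity]
Both reduce to E ∨ ¬B ∧ C, so they are equivalent.

Yes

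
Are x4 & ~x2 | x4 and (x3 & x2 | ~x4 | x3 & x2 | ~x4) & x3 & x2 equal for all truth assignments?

No

E1: x4 & ~x2 | x4
    = x4   (absorption)
E2: (x3 & x2 | ~x4 | x3 & x2 | ~x4) & x3 & x2
    = (x3 & x2 | ~x4) & x3 & x2   (idempotence)
    = x3 & x2   (absorption)
These differ: at x2=0, x3=0, x4=1, E1 = 1 but E2 = 0.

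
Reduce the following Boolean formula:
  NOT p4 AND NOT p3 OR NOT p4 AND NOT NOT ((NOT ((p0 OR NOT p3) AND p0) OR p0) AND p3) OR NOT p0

NOT p4 AND NOT p3 OR NOT p4 AND NOT NOT ((NOT ((p0 OR NOT p3) AND p0) OR p0) AND p3) OR NOT p0
= NOT p4 AND NOT p3 OR NOT p4 AND NOT NOT ((NOT p0 OR p0) AND p3) OR NOT p0   [absorption]
= NOT p4 AND NOT p3 OR NOT p4 AND NOT NOT p3 OR NOT p0   [complement / identity]
= NOT p4 AND NOT p3 OR NOT p4 AND p3 OR NOT p0   [double negation]
= NOT p4 OR NOT p0   [distribution]

NOT p4 OR NOT p0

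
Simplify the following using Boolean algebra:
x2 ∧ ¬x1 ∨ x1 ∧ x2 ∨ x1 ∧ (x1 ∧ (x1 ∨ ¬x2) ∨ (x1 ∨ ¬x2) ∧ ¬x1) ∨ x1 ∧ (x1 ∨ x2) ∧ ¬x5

x2 ∧ ¬x1 ∨ x1 ∧ x2 ∨ x1 ∧ (x1 ∧ (x1 ∨ ¬x2) ∨ (x1 ∨ ¬x2) ∧ ¬x1) ∨ x1 ∧ (x1 ∨ x2) ∧ ¬x5
= x2 ∧ ¬x1 ∨ x1 ∧ x2 ∨ x1 ∧ (x1 ∨ ¬x2) ∨ x1 ∧ (x1 ∨ x2) ∧ ¬x5   [distribution]
= x2 ∧ ¬x1 ∨ x1 ∧ x2 ∨ x1 ∨ x1 ∧ (x1 ∨ x2) ∧ ¬x5   [absorption]
= x2 ∨ x1 ∨ x1 ∧ (x1 ∨ x2) ∧ ¬x5   [distribution]
= x2 ∨ x1 ∨ x1 ∧ ¬x5   [absorption]
= x2 ∨ x1   [absorption]

x2 ∨ x1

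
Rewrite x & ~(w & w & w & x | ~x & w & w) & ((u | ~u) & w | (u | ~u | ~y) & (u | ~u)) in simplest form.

x & ~(w & w & w & x | ~x & w & w) & ((u | ~u) & w | (u | ~u | ~y) & (u | ~u))
= x & ~(w & w & w & x | ~x & w & w) & ((u | ~u) & w | u | ~u)   (absorption)
= x & ~(w & w & w & x | ~x & w & w) & (u | ~u)   (absorption)
= x & ~(w & w & x | ~x & w & w) & (u | ~u)   (idempotence)
= x & ~(w & w & x | ~x & w & w)   (complement / identity)
= x & ~(w & w)   (distribution)
= x & ~w   (idempotence)

x & ~w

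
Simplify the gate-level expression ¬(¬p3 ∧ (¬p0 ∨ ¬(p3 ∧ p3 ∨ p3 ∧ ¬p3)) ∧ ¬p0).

p3 ∨ p0

¬(¬p3 ∧ (¬p0 ∨ ¬(p3 ∧ p3 ∨ p3 ∧ ¬p3)) ∧ ¬p0)
= ¬(¬p3 ∧ (¬p0 ∨ ¬p3) ∧ ¬p0)   — distribution
= ¬(¬p3 ∧ ¬p0)   — absorption
= p3 ∨ p0   — De Morgan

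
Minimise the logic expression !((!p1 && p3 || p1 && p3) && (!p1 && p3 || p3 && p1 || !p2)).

!((!p1 && p3 || p1 && p3) && (!p1 && p3 || p3 && p1 || !p2))
= !(p3 && (!p1 && p3 || p3 && p1 || !p2))   (distribution)
= !(p3 && (p3 || !p2))   (distribution)
= !p3   (absorption)

!p3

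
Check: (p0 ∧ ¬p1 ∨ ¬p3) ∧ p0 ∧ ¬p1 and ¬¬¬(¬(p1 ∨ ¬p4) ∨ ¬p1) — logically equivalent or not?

E1: (p0 ∧ ¬p1 ∨ ¬p3) ∧ p0 ∧ ¬p1
    = p0 ∧ ¬p1   — absorption
E2: ¬¬¬(¬(p1 ∨ ¬p4) ∨ ¬p1)
    = ¬¬((p1 ∨ ¬p4) ∧ p1)   — De Morgan
    = (p1 ∨ ¬p4) ∧ p1   — double negation
    = p1   — absorption
These differ: at p0=0, p1=1, p3=0, p4=0, E1 = 0 but E2 = 1.

No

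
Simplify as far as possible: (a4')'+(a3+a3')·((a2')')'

a4+a2'

(a4')'+(a3+a3')·((a2')')'
= (a4')'+((a2')')'   — complement / identity
= a4+((a2')')'   — double negation
= a4+a2'   — double negation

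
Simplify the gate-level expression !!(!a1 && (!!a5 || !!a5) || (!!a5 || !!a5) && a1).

!!(!a1 && (!!a5 || !!a5) || (!!a5 || !!a5) && a1)
= !!(!!a5 || !!a5)   [distribution]
= !(!a5 && !a5)   [De Morgan]
= a5 || a5   [De Morgan]
= a5   [idempotence]

a5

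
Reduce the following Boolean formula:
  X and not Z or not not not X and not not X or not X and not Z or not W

not Z or not W

X and not Z or not not not X and not not X or not X and not Z or not W
= X and not Z or not not not X and X or not X and not Z or not W   (double negation)
= X and not Z or not X and X or not X and not Z or not W   (double negation)
= X and not Z or not X and not Z or not W   (complement / identity)
= not Z or not W   (distribution)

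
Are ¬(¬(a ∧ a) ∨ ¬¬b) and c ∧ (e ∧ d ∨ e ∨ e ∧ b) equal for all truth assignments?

No

E1: ¬(¬(a ∧ a) ∨ ¬¬b)
    = ¬(¬a ∨ ¬¬b)   [idempotence]
    = a ∧ ¬b   [De Morgan]
E2: c ∧ (e ∧ d ∨ e ∨ e ∧ b)
    = c ∧ (e ∧ d ∨ e)   [absorption]
    = c ∧ e   [absorption]
These differ: at a=1, b=1, c=1, d=1, e=1, E1 = 0 but E2 = 1.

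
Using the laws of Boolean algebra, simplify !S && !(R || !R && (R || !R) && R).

!S && !(R || !R && (R || !R) && R)
= !S && !(R || !R && R)   (complement / identity)
= !S && !R   (complement / identity)

!S && !R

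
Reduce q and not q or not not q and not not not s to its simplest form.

q and not q or not not q and not not not s
= q and not q or q and not not not s   (double negation)
= q and not not not s   (complement / identity)
= q and not s   (double negation)

q and not s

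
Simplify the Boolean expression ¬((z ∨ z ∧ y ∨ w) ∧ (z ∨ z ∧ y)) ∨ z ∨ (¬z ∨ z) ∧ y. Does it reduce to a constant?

True

¬((z ∨ z ∧ y ∨ w) ∧ (z ∨ z ∧ y)) ∨ z ∨ (¬z ∨ z) ∧ y
= ¬(z ∨ z ∧ y) ∨ z ∨ (¬z ∨ z) ∧ y
= ¬z ∨ z ∨ (¬z ∨ z) ∧ y
= ¬z ∨ z
= True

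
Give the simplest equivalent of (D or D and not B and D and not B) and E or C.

(D or D and not B and D and not B) and E or C
= (D or D and not B) and E or C   (idempotence)
= D and E or C   (absorption)

D and E or C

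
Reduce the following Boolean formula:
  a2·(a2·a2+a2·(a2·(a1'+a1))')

a2

a2·(a2·a2+a2·(a2·(a1'+a1))')
= a2·(a2·a2+a2·a2')   [complement / identity]
= a2·a2   [distribution]
= a2   [idempotence]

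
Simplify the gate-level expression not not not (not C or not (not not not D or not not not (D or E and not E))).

not not not (not C or not (not not not D or not not not (D or E and not E)))
= not not not (not C or not (not not not D or not not not D))   — complement / identity
= not (not C or not (not not not D or not not not D))   — double negation
= not (not C or not not not not D)   — idempotence
= C and not not not D   — De Morgan
= C and not D   — double negation

C and not D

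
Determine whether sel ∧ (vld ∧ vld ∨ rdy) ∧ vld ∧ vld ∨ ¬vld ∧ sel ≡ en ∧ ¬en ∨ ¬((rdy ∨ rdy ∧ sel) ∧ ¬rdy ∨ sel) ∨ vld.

No

E1: sel ∧ (vld ∧ vld ∨ rdy) ∧ vld ∧ vld ∨ ¬vld ∧ sel
    = sel ∧ vld ∧ vld ∨ ¬vld ∧ sel   (absorption)
    = sel ∧ vld ∨ ¬vld ∧ sel   (idempotence)
    = sel   (distribution)
E2: en ∧ ¬en ∨ ¬((rdy ∨ rdy ∧ sel) ∧ ¬rdy ∨ sel) ∨ vld
    = ¬((rdy ∨ rdy ∧ sel) ∧ ¬rdy ∨ sel) ∨ vld   (complement / identity)
    = ¬(rdy ∧ ¬rdy ∨ sel) ∨ vld   (absorption)
    = ¬sel ∨ vld   (complement / identity)
These differ: at en=0, rdy=1, sel=0, vld=1, E1 = 0 but E2 = 1.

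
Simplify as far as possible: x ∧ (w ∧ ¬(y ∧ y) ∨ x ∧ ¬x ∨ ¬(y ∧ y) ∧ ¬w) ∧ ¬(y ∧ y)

x ∧ (w ∧ ¬(y ∧ y) ∨ x ∧ ¬x ∨ ¬(y ∧ y) ∧ ¬w) ∧ ¬(y ∧ y)
= x ∧ (w ∧ ¬(y ∧ y) ∨ ¬(y ∧ y) ∧ ¬w) ∧ ¬(y ∧ y)
= x ∧ ¬(y ∧ y) ∧ ¬(y ∧ y)
= x ∧ ¬(y ∧ y)
= x ∧ ¬y

x ∧ ¬y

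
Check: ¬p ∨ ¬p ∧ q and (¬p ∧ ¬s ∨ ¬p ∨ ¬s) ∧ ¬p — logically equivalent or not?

Yes

E1: ¬p ∨ ¬p ∧ q
    = ¬p   [absorption]
E2: (¬p ∧ ¬s ∨ ¬p ∨ ¬s) ∧ ¬p
    = (¬p ∨ ¬s) ∧ ¬p   [absorption]
    = ¬p   [absorption]
Both reduce to ¬p, so they are equivalent.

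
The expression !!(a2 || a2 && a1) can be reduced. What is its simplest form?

!!(a2 || a2 && a1)
= a2 || a2 && a1
= a2

a2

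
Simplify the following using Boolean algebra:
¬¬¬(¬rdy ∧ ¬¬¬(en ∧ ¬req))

¬¬¬(¬rdy ∧ ¬¬¬(en ∧ ¬req))
= ¬(¬rdy ∧ ¬¬¬(en ∧ ¬req))   [double negation]
= ¬(¬rdy ∧ ¬(en ∧ ¬req))   [double negation]
= rdy ∨ en ∧ ¬req   [De Morgan]

rdy ∨ en ∧ ¬req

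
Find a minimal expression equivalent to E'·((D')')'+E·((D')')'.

D'

E'·((D')')'+E·((D')')'
= ((D')')'   — distribution
= D'   — double negation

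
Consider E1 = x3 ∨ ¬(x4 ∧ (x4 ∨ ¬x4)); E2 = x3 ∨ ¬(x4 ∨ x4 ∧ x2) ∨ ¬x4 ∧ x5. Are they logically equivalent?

Yes

E1: x3 ∨ ¬(x4 ∧ (x4 ∨ ¬x4))
    = x3 ∨ ¬x4   — complement / identity
E2: x3 ∨ ¬(x4 ∨ x4 ∧ x2) ∨ ¬x4 ∧ x5
    = x3 ∨ ¬x4 ∨ ¬x4 ∧ x5   — absorption
    = x3 ∨ ¬x4   — absorption
Both reduce to x3 ∨ ¬x4, so they are equivalent.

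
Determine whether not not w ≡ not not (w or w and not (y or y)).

Yes

E1: not not w
    = w
E2: not not (w or w and not (y or y))
    = not not (w or w and not y)
    = not not w
    = w
Both reduce to w, so they are equivalent.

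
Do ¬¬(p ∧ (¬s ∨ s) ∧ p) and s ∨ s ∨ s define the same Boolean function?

No

E1: ¬¬(p ∧ (¬s ∨ s) ∧ p)
    = p ∧ (¬s ∨ s) ∧ p   [double negation]
    = p ∧ p   [complement / identity]
    = p   [idempotence]
E2: s ∨ s ∨ s
    = s ∨ s   [idempotence]
    = s   [idempotence]
These differ: at p=1, s=0, E1 = 1 but E2 = 0.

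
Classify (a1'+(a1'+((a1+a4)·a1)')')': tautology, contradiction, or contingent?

contradiction

(a1'+(a1'+((a1+a4)·a1)')')'
= (a1'+(a1'+a1')')'   [absorption]
= (a1'+(a1')')'   [idempotence]
= a1·a1'   [De Morgan]
= 0   [complement]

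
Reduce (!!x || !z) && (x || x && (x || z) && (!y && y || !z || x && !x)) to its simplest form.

x

(!!x || !z) && (x || x && (x || z) && (!y && y || !z || x && !x))
= (!!x || !z) && (x || x && (x || z) && (!z || x && !x))   — complement / identity
= (!!x || !z) && (x || x && (!z || x && !x))   — absorption
= (!!x || !z) && (x || x && !z)   — complement / identity
= (x || !z) && (x || x && !z)   — double negation
= (x || !z) && x   — absorption
= x   — absorption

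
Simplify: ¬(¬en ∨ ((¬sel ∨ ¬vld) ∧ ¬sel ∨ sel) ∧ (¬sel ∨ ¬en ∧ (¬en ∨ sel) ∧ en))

en ∧ sel

¬(¬en ∨ ((¬sel ∨ ¬vld) ∧ ¬sel ∨ sel) ∧ (¬sel ∨ ¬en ∧ (¬en ∨ sel) ∧ en))
= ¬(¬en ∨ (¬sel ∨ sel) ∧ (¬sel ∨ ¬en ∧ (¬en ∨ sel) ∧ en))   — absorption
= ¬(¬en ∨ (¬sel ∨ sel) ∧ (¬sel ∨ ¬en ∧ en))   — absorption
= ¬(¬en ∨ (¬sel ∨ sel) ∧ ¬sel)   — complement / identity
= ¬(¬en ∨ ¬sel)   — complement / identity
= en ∧ sel   — De Morgan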